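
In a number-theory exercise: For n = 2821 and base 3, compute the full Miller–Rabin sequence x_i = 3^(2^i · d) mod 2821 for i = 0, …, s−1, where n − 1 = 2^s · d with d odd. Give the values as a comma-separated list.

n − 1 = 2820 = 2^2 · 705, so s = 2 and d = 705.
x_0 = 3^705 mod 2821 = 1301.
x_1 = 1301^2 mod 2821 = 1.

1301, 1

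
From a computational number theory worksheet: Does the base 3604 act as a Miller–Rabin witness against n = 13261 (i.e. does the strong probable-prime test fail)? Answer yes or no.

n − 1 = 13260 = 2^2 · 3315, so s = 2 and d = 3315.
Repeated squaring mod 13261: 3604^1 ≡ 3604, 3604^2 ≡ 6297, 3604^4 ≡ 1819, 3604^8 ≡ 6772, 3604^16 ≡ 3446, 3604^32 ≡ 6321, 3604^64 ≡ 12909, 3604^128 ≡ 4555, 3604^256 ≡ 7821, 3604^512 ≡ 8309, 3604^1024 ≡ 2715, 3604^2048 ≡ 11370.
3315 = 2048 + 1024 + 128 + 64 + 32 + 16 + 2 + 1, so 3604^3315 ≡ 11370·2715·4555·12909·6321·3446·6297·3604 ≡ 12243 (mod 13261).
x_0 = 3604^3315 mod 13261 = 12243.
x_0 is neither 1 nor 13260, so continue squaring.
x_1 = 12243^2 mod 13261 = 1966.
Reached i = s−1 = 1 without hitting −1: 3604 is a Miller–Rabin witness and 13261 is composite.

yes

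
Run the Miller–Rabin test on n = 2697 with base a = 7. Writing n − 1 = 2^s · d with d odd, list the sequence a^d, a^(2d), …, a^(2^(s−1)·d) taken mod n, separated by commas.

1051, 1528, 1879

n − 1 = 2696 = 2^3 · 337, so s = 3 and d = 337.
x_0 = 7^337 mod 2697 = 1051.
x_1 = 1051^2 mod 2697 = 1528.
x_2 = 1528^2 mod 2697 = 1879.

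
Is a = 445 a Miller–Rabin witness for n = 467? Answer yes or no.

no

n − 1 = 466 = 2^1 · 233, so s = 1 and d = 233.
By repeated squaring, 445^233 ≡ 466 (mod 467).
x_0 = 445^233 mod 467 = 466.
x_0 = 466 ≡ −1, so 445 is not a witness.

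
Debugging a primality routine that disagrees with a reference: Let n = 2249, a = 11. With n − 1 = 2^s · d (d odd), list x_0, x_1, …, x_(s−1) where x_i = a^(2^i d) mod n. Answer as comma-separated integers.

631, 88, 997

n − 1 = 2248 = 2^3 · 281, so s = 3 and d = 281.
x_0 = 11^281 mod 2249 = 631.
x_1 = 631^2 mod 2249 = 88.
x_2 = 88^2 mod 2249 = 997.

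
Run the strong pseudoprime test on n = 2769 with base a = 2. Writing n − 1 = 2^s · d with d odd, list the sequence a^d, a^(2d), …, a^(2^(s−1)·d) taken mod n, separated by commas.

n − 1 = 2768 = 2^4 · 173, so s = 4 and d = 173.
x_0 = 2^173 mod 2769 = 2645.
x_1 = 2645^2 mod 2769 = 1531.
x_2 = 1531^2 mod 2769 = 1387.
x_3 = 1387^2 mod 2769 = 2083.

2645, 1531, 1387, 2083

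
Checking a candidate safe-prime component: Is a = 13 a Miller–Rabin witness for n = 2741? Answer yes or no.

no

n − 1 = 2740 = 2^2 · 685, so s = 2 and d = 685.
x_0 = 13^685 mod 2741 = 2085.
x_0 is neither 1 nor 2740, so continue squaring.
x_1 = 2085^2 mod 2741 = 2740.
x_1 ≡ −1, so 13 is not a witness.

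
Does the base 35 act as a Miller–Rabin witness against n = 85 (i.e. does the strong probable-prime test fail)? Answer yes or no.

n − 1 = 84 = 2^2 · 21, so s = 2 and d = 21.
x_0 = 35^21 mod 85 = 35.
x_0 is neither 1 nor 84, so continue squaring.
x_1 = 35^2 mod 85 = 35.
Reached i = s−1 = 1 without hitting −1: 35 is a Miller–Rabin witness and 85 is composite.

yes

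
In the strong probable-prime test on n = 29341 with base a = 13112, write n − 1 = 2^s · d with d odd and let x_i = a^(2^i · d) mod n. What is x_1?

25011

n − 1 = 29340 = 2^2 · 7335, so s = 2 and d = 7335.
Repeated squaring mod 29341: 13112^1 ≡ 13112, 13112^2 ≡ 15625, 13112^4 ≡ 23505, 13112^8 ≡ 23336, 13112^16 ≡ 29277, 13112^32 ≡ 4096, 13112^64 ≡ 23505, 13112^128 ≡ 23336, 13112^256 ≡ 29277, 13112^512 ≡ 4096, 13112^1024 ≡ 23505, 13112^2048 ≡ 23336, 13112^4096 ≡ 29277.
7335 = 4096 + 2048 + 1024 + 128 + 32 + 4 + 2 + 1, so 13112^7335 ≡ 29277·23336·23505·23336·4096·23505·15625·13112 ≡ 14214 (mod 29341).
x_0 = 14214.
x_1 = 14214^2 mod 29341 = 25011.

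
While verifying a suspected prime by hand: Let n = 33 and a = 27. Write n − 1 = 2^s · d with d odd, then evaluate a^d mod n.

27

n − 1 = 32 = 2^5 · 1, so s = 5 and d = 1.
27^1 mod 33 = 27.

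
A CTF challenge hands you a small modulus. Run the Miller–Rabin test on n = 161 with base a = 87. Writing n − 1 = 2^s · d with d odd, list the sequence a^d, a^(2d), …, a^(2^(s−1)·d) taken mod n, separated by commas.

n − 1 = 160 = 2^5 · 5, so s = 5 and d = 5.
x_0 = 87^5 mod 161 = 26.
x_1 = 26^2 mod 161 = 32.
x_2 = 32^2 mod 161 = 58.
x_3 = 58^2 mod 161 = 144.
x_4 = 144^2 mod 161 = 128.

26, 32, 58, 144, 128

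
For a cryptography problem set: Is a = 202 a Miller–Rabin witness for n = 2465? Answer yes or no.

yes

n − 1 = 2464 = 2^5 · 77, so s = 5 and d = 77.
By repeated squaring, 202^77 ≡ 1362 (mod 2465).
x_0 = 202^77 mod 2465 = 1362.
x_0 is neither 1 nor 2464, so continue squaring.
x_1 = 1362^2 mod 2465 = 1364.
x_2 = 1364^2 mod 2465 = 1886.
x_3 = 1886^2 mod 2465 = 1.
x_3 = 1 but x_2 ≠ ±1, a nontrivial square root of 1 — 202 is a witness and 2465 is composite.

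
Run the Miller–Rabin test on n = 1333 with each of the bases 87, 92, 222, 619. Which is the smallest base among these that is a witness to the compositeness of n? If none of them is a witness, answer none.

n − 1 = 1332 = 2^2 · 333, so s = 2 and d = 333.
Base 87: x_0 = 87^333 mod 1333 = 1. x_0 = 1, so 87 is not a witness.
Base 92: x_0 = 92^333 mod 1333 = 216. x_0 is neither 1 nor 1332, so continue squaring. x_1 = 216^2 mod 1333 = 1. x_1 = 1 but x_0 ≠ ±1, a nontrivial square root of 1 — 92 is a witness and 1333 is composite.
Base 222: x_0 = 222^333 mod 1333 = 1117. x_0 is neither 1 nor 1332, so continue squaring. x_1 = 1117^2 mod 1333 = 1. x_1 = 1 but x_0 ≠ ±1, a nontrivial square root of 1 — 222 is a witness and 1333 is composite.
Base 619: x_0 = 619^333 mod 1333 = 1208. x_0 is neither 1 nor 1332, so continue squaring. x_1 = 1208^2 mod 1333 = 962. Reached i = s−1 = 1 without hitting −1: 619 is a Miller–Rabin witness and 1333 is composite.
The smallest witness among the given bases is 92.

92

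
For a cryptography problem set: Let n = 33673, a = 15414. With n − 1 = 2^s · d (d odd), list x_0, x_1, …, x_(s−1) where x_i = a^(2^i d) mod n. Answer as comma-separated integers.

n − 1 = 33672 = 2^3 · 4209, so s = 3 and d = 4209.
x_0 = 15414^4209 mod 33673 = 12655.
x_1 = 12655^2 mod 33673 = 237.
x_2 = 237^2 mod 33673 = 22496.

12655, 237, 22496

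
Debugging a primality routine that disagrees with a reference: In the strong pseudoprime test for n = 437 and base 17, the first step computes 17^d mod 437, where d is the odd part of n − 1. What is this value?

n − 1 = 436 = 2^2 · 109, so s = 2 and d = 109.
17^109 mod 437 = 226.

226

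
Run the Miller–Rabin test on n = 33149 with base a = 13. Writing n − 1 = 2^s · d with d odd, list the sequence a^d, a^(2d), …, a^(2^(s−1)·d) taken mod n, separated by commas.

1, 1

n − 1 = 33148 = 2^2 · 8287, so s = 2 and d = 8287.
x_0 = 13^8287 mod 33149 = 1.
x_1 = 1^2 mod 33149 = 1.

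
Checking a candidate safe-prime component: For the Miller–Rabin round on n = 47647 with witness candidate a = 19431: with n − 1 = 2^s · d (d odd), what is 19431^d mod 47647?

n − 1 = 47646 = 2^1 · 23823, so s = 1 and d = 23823.
19431^23823 mod 47647 = 9890.

9890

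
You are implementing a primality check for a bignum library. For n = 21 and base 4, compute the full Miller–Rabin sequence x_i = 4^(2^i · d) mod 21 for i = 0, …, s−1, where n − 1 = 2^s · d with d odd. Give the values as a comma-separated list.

n − 1 = 20 = 2^2 · 5, so s = 2 and d = 5.
x_0 = 4^5 mod 21 = 16.
x_1 = 16^2 mod 21 = 4.

16, 4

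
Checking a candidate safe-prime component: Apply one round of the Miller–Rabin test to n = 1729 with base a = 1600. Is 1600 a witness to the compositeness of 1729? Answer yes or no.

n − 1 = 1728 = 2^6 · 27, so s = 6 and d = 27.
Repeated squaring mod 1729: 1600^1 ≡ 1600, 1600^2 ≡ 1080, 1600^4 ≡ 1054, 1600^8 ≡ 898, 1600^16 ≡ 690.
27 = 16 + 8 + 2 + 1, so 1600^27 ≡ 690·898·1080·1600 ≡ 1 (mod 1729).
x_0 = 1600^27 mod 1729 = 1.
x_0 = 1, so 1600 is not a witness.

no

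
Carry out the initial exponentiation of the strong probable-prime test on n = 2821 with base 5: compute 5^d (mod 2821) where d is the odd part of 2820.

993

n − 1 = 2820 = 2^2 · 705, so s = 2 and d = 705.
Repeated squaring mod 2821: 5^1 ≡ 5, 5^2 ≡ 25, 5^4 ≡ 625, 5^8 ≡ 1327, 5^16 ≡ 625, 5^32 ≡ 1327, 5^64 ≡ 625, 5^128 ≡ 1327, 5^256 ≡ 625, 5^512 ≡ 1327.
705 = 512 + 128 + 64 + 1, so 5^705 ≡ 1327·1327·625·5 ≡ 993 (mod 2821).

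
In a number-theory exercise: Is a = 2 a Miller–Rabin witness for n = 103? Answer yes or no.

n − 1 = 102 = 2^1 · 51, so s = 1 and d = 51.
Repeated squaring mod 103: 2^1 ≡ 2, 2^2 ≡ 4, 2^4 ≡ 16, 2^8 ≡ 50, 2^16 ≡ 28, 2^32 ≡ 63.
51 = 32 + 16 + 2 + 1, so 2^51 ≡ 63·28·4·2 ≡ 1 (mod 103).
x_0 = 2^51 mod 103 = 1.
x_0 = 1, so 2 is not a witness.

no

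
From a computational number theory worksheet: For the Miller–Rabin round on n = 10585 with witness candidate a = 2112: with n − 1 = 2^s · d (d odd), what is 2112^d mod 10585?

9658

n − 1 = 10584 = 2^3 · 1323, so s = 3 and d = 1323.
2112^1323 mod 10585 = 9658.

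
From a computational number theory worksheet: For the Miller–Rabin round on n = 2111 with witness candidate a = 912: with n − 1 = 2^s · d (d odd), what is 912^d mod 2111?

n − 1 = 2110 = 2^1 · 1055, so s = 1 and d = 1055.
Repeated squaring mod 2111: 912^1 ≡ 912, 912^2 ≡ 10, 912^4 ≡ 100, 912^8 ≡ 1556, 912^16 ≡ 1930, 912^32 ≡ 1096, 912^64 ≡ 57, 912^128 ≡ 1138, 912^256 ≡ 1001, 912^512 ≡ 1387, 912^1024 ≡ 648.
1055 = 1024 + 16 + 8 + 4 + 2 + 1, so 912^1055 ≡ 648·1930·1556·100·10·912 ≡ 1 (mod 2111).

1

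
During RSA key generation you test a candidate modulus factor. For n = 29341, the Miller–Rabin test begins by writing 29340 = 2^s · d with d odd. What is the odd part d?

Halving: 29340 → 14670 → 7335; 7335 is odd.
So 29340 = 2^2 · 7335.

7335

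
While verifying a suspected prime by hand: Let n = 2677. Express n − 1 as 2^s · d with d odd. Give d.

669

Halving: 2676 → 1338 → 669; 669 is odd.
So 2676 = 2^2 · 669.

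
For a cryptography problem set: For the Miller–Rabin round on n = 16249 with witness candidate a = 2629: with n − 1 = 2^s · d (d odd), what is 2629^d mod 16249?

n − 1 = 16248 = 2^3 · 2031, so s = 3 and d = 2031.
2629^2031 mod 16249 = 1.

1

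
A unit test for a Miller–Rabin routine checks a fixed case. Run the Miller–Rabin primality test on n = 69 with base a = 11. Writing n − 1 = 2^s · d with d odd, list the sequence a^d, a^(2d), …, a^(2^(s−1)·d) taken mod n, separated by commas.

n − 1 = 68 = 2^2 · 17, so s = 2 and d = 17.
x_0 = 11^17 mod 69 = 14.
x_1 = 14^2 mod 69 = 58.

14, 58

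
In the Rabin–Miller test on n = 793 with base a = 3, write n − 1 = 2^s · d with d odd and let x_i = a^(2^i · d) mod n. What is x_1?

339

n − 1 = 792 = 2^3 · 99, so s = 3 and d = 99.
Repeated squaring mod 793: 3^1 ≡ 3, 3^2 ≡ 9, 3^4 ≡ 81, 3^8 ≡ 217, 3^16 ≡ 302, 3^32 ≡ 9, 3^64 ≡ 81.
99 = 64 + 32 + 2 + 1, so 3^99 ≡ 81·9·9·3 ≡ 651 (mod 793).
x_0 = 651.
x_1 = 651^2 mod 793 = 339.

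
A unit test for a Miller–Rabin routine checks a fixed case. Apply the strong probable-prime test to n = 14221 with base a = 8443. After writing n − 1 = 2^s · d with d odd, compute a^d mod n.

1

n − 1 = 14220 = 2^2 · 3555, so s = 2 and d = 3555.
Repeated squaring mod 14221: 8443^1 ≡ 8443, 8443^2 ≡ 8597, 8443^4 ≡ 1872, 8443^8 ≡ 6018, 8443^16 ≡ 9658, 8443^32 ≡ 1425, 8443^64 ≡ 11243, 8443^128 ≡ 8801, 8443^256 ≡ 10035, 8443^512 ≡ 2324, 8443^1024 ≡ 11217, 8443^2048 ≡ 7902.
3555 = 2048 + 1024 + 256 + 128 + 64 + 32 + 2 + 1, so 8443^3555 ≡ 7902·11217·10035·8801·11243·1425·8597·8443 ≡ 1 (mod 14221).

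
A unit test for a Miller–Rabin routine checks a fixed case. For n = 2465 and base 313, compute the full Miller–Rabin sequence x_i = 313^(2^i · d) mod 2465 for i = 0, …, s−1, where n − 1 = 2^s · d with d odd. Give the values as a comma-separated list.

958, 784, 871, 1886, 1

n − 1 = 2464 = 2^5 · 77, so s = 5 and d = 77.
x_0 = 313^77 mod 2465 = 958.
x_1 = 958^2 mod 2465 = 784.
x_2 = 784^2 mod 2465 = 871.
x_3 = 871^2 mod 2465 = 1886.
x_4 = 1886^2 mod 2465 = 1.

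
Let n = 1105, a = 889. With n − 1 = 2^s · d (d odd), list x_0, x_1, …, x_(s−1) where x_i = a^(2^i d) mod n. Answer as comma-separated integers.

694, 961, 846, 781

n − 1 = 1104 = 2^4 · 69, so s = 4 and d = 69.
x_0 = 889^69 mod 1105 = 694.
x_1 = 694^2 mod 1105 = 961.
x_2 = 961^2 mod 1105 = 846.
x_3 = 846^2 mod 1105 = 781.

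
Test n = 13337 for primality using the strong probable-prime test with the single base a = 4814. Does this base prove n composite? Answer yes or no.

no

n − 1 = 13336 = 2^3 · 1667, so s = 3 and d = 1667.
Repeated squaring mod 13337: 4814^1 ≡ 4814, 4814^2 ≡ 8227, 4814^4 ≡ 11591, 4814^8 ≡ 7680, 4814^16 ≡ 6186, 4814^32 ≡ 2743, 4814^64 ≡ 1981, 4814^128 ≡ 3283, 4814^256 ≡ 1793, 4814^512 ≡ 632, 4814^1024 ≡ 12651.
1667 = 1024 + 512 + 128 + 2 + 1, so 4814^1667 ≡ 12651·632·3283·8227·4814 ≡ 1189 (mod 13337).
x_0 = 4814^1667 mod 13337 = 1189.
x_0 is neither 1 nor 13336, so continue squaring.
x_1 = 1189^2 mod 13337 = 13336.
x_1 ≡ −1, so 4814 is not a witness.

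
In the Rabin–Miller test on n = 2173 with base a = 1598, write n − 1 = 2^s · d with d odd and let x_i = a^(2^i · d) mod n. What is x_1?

698

n − 1 = 2172 = 2^2 · 543, so s = 2 and d = 543.
x_0 = 1598^543 mod 2173 = 1434.
x_1 = 1434^2 mod 2173 = 698.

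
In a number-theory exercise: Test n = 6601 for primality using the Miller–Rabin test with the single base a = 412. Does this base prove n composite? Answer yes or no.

n − 1 = 6600 = 2^3 · 825, so s = 3 and d = 825.
x_0 = 412^825 mod 6601 = 4829.
x_0 is neither 1 nor 6600, so continue squaring.
x_1 = 4829^2 mod 6601 = 4509.
x_2 = 4509^2 mod 6601 = 1.
x_2 = 1 but x_1 ≠ ±1, a nontrivial square root of 1 — 412 is a witness and 6601 is composite.

yes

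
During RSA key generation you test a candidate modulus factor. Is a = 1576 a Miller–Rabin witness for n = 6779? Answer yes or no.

no

n − 1 = 6778 = 2^1 · 3389, so s = 1 and d = 3389.
Repeated squaring mod 6779: 1576^1 ≡ 1576, 1576^2 ≡ 2662, 1576^4 ≡ 2189, 1576^8 ≡ 5747, 1576^16 ≡ 721, 1576^32 ≡ 4637, 1576^64 ≡ 5560, 1576^128 ≡ 1360, 1576^256 ≡ 5712, 1576^512 ≡ 6396, 1576^1024 ≡ 4330, 1576^2048 ≡ 4965.
3389 = 2048 + 1024 + 256 + 32 + 16 + 8 + 4 + 1, so 1576^3389 ≡ 4965·4330·5712·4637·721·5747·2189·1576 ≡ 6778 (mod 6779).
x_0 = 1576^3389 mod 6779 = 6778.
x_0 = 6778 ≡ −1, so 1576 is not a witness.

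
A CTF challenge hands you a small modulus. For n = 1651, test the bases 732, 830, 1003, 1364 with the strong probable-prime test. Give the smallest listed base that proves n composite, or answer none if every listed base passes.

n − 1 = 1650 = 2^1 · 825, so s = 1 and d = 825.
Base 732: x_0 = 732^825 mod 1651 = 701. x_0 ∉ {1, 1650} and s = 1, so 732 is a Miller–Rabin witness and 1651 is composite.
Base 830: x_0 = 830^825 mod 1651 = 1035. x_0 ∉ {1, 1650} and s = 1, so 830 is a Miller–Rabin witness and 1651 is composite.
Base 1003: x_0 = 1003^825 mod 1651 = 1604. x_0 ∉ {1, 1650} and s = 1, so 1003 is a Miller–Rabin witness and 1651 is composite.
Base 1364: x_0 = 1364^825 mod 1651 = 1286. x_0 ∉ {1, 1650} and s = 1, so 1364 is a Miller–Rabin witness and 1651 is composite.
The smallest witness among the given bases is 732.

732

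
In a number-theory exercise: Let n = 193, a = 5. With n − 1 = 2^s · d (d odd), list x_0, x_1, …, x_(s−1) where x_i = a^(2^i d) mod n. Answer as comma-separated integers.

n − 1 = 192 = 2^6 · 3, so s = 6 and d = 3.
x_0 = 5^3 mod 193 = 125.
x_1 = 125^2 mod 193 = 185.
x_2 = 185^2 mod 193 = 64.
x_3 = 64^2 mod 193 = 43.
x_4 = 43^2 mod 193 = 112.
x_5 = 112^2 mod 193 = 192.

125, 185, 64, 43, 112, 192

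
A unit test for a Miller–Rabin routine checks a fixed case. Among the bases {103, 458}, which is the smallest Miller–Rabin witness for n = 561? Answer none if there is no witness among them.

none

n − 1 = 560 = 2^4 · 35, so s = 4 and d = 35.
Base 103: x_0 = 103^35 mod 561 = 1. x_0 = 1, so 103 is not a witness.
Base 458: x_0 = 458^35 mod 561 = 560. x_0 = 560 ≡ −1, so 458 is not a witness.
No listed base is a witness for 561.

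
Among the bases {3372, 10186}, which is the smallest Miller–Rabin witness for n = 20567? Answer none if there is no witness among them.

n − 1 = 20566 = 2^1 · 10283, so s = 1 and d = 10283.
Base 3372: x_0 = 3372^10283 mod 20567 = 5182. x_0 ∉ {1, 20566} and s = 1, so 3372 is a Miller–Rabin witness and 20567 is composite.
Base 10186: x_0 = 10186^10283 mod 20567 = 9433. x_0 ∉ {1, 20566} and s = 1, so 10186 is a Miller–Rabin witness and 20567 is composite.
The smallest witness among the given bases is 3372.

3372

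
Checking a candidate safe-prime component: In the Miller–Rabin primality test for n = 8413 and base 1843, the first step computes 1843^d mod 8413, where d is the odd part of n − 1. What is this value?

6465

n − 1 = 8412 = 2^2 · 2103, so s = 2 and d = 2103.
1843^2103 mod 8413 = 6465.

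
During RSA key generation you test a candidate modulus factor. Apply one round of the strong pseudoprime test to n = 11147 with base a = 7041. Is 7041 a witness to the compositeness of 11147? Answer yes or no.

n − 1 = 11146 = 2^1 · 5573, so s = 1 and d = 5573.
x_0 = 7041^5573 mod 11147 = 7755.
x_0 ∉ {1, 11146} and s = 1, so 7041 is a Miller–Rabin witness and 11147 is composite.

yes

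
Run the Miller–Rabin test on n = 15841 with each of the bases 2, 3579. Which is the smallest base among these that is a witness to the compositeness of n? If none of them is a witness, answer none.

none

n − 1 = 15840 = 2^5 · 495, so s = 5 and d = 495.
Base 2: x_0 = 2^495 mod 15841 = 1. x_0 = 1, so 2 is not a witness.
Base 3579: x_0 = 3579^495 mod 15841 = 1. x_0 = 1, so 3579 is not a witness.
No listed base is a witness for 15841.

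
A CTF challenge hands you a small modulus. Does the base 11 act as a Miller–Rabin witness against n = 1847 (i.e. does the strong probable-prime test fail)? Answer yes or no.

no

n − 1 = 1846 = 2^1 · 923, so s = 1 and d = 923.
Repeated squaring mod 1847: 11^1 ≡ 11, 11^2 ≡ 121, 11^4 ≡ 1712, 11^8 ≡ 1602, 11^16 ≡ 921, 11^32 ≡ 468, 11^64 ≡ 1078, 11^128 ≡ 321, 11^256 ≡ 1456, 11^512 ≡ 1427.
923 = 512 + 256 + 128 + 16 + 8 + 2 + 1, so 11^923 ≡ 1427·1456·321·921·1602·121·11 ≡ 1 (mod 1847).
x_0 = 11^923 mod 1847 = 1.
x_0 = 1, so 11 is not a witness.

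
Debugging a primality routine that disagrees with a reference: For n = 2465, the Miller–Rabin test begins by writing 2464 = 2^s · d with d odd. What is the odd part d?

77

Halving: 2464 → 1232 → 616 → 308 → 154 → 77; 77 is odd.
So 2464 = 2^5 · 77.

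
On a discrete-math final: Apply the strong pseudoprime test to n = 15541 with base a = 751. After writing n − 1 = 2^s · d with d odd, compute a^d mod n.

514

n − 1 = 15540 = 2^2 · 3885, so s = 2 and d = 3885.
751^3885 mod 15541 = 514.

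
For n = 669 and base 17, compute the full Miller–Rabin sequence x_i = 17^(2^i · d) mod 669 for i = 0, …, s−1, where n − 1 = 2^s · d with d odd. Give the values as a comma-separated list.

n − 1 = 668 = 2^2 · 167, so s = 2 and d = 167.
x_0 = 17^167 mod 669 = 392.
x_1 = 392^2 mod 669 = 463.

392, 463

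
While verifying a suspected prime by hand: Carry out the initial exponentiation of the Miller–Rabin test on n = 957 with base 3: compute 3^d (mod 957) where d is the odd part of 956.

345

n − 1 = 956 = 2^2 · 239, so s = 2 and d = 239.
Repeated squaring mod 957: 3^1 ≡ 3, 3^2 ≡ 9, 3^4 ≡ 81, 3^8 ≡ 819, 3^16 ≡ 861, 3^32 ≡ 603, 3^64 ≡ 906, 3^128 ≡ 687.
239 = 128 + 64 + 32 + 8 + 4 + 2 + 1, so 3^239 ≡ 687·906·603·819·81·9·3 ≡ 345 (mod 957).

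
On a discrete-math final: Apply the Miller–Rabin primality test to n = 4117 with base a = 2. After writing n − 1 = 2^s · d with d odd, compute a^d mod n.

547

n − 1 = 4116 = 2^2 · 1029, so s = 2 and d = 1029.
2^1029 mod 4117 = 547.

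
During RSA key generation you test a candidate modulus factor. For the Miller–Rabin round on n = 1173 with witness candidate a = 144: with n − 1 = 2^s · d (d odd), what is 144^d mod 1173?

n − 1 = 1172 = 2^2 · 293, so s = 2 and d = 293.
144^293 mod 1173 = 417.

417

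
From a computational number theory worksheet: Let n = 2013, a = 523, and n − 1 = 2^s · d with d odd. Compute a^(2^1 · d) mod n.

n − 1 = 2012 = 2^2 · 503, so s = 2 and d = 503.
x_0 = 523^503 mod 2013 = 1360.
x_1 = 1360^2 mod 2013 = 1666.

1666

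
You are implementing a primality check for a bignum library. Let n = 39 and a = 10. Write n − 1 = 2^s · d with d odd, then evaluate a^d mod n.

n − 1 = 38 = 2^1 · 19, so s = 1 and d = 19.
10^19 mod 39 = 10.

10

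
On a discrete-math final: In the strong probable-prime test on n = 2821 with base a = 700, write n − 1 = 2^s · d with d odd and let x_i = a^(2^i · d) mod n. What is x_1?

714

n − 1 = 2820 = 2^2 · 705, so s = 2 and d = 705.
x_0 = 700^705 mod 2821 = 931.
x_1 = 931^2 mod 2821 = 714.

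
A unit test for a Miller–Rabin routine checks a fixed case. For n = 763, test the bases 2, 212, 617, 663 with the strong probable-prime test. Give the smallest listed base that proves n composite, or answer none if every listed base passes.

2

n − 1 = 762 = 2^1 · 381, so s = 1 and d = 381.
Base 2: x_0 = 2^381 mod 763 = 428. x_0 ∉ {1, 762} and s = 1, so 2 is a Miller–Rabin witness and 763 is composite.
Base 212: x_0 = 212^381 mod 763 = 652. x_0 ∉ {1, 762} and s = 1, so 212 is a Miller–Rabin witness and 763 is composite.
Base 617: x_0 = 617^381 mod 763 = 295. x_0 ∉ {1, 762} and s = 1, so 617 is a Miller–Rabin witness and 763 is composite.
Base 663: x_0 = 663^381 mod 763 = 293. x_0 ∉ {1, 762} and s = 1, so 663 is a Miller–Rabin witness and 763 is composite.
The smallest witness among the given bases is 2.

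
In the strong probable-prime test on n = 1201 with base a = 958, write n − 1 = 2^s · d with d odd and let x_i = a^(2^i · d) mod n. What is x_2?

n − 1 = 1200 = 2^4 · 75, so s = 4 and d = 75.
Repeated squaring mod 1201: 958^1 ≡ 958, 958^2 ≡ 200, 958^4 ≡ 367, 958^8 ≡ 177, 958^16 ≡ 103, 958^32 ≡ 1001, 958^64 ≡ 367.
75 = 64 + 8 + 2 + 1, so 958^75 ≡ 367·177·200·958 ≡ 49 (mod 1201).
x_0 = 49.
x_1 = 49^2 mod 1201 = 1200.
x_2 = 1200^2 mod 1201 = 1.

1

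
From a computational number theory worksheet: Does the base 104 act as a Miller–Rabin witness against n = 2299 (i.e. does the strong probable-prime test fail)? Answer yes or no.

yes

n − 1 = 2298 = 2^1 · 1149, so s = 1 and d = 1149.
x_0 = 104^1149 mod 2299 = 581.
x_0 ∉ {1, 2298} and s = 1, so 104 is a Miller–Rabin witness and 2299 is composite.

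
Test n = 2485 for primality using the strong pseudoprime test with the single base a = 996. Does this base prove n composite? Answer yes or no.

n − 1 = 2484 = 2^2 · 621, so s = 2 and d = 621.
x_0 = 996^621 mod 2485 = 1226.
x_0 is neither 1 nor 2484, so continue squaring.
x_1 = 1226^2 mod 2485 = 2136.
Reached i = s−1 = 1 without hitting −1: 996 is a Miller–Rabin witness and 2485 is composite.

yes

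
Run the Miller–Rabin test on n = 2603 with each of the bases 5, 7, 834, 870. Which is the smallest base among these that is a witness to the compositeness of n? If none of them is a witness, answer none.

n − 1 = 2602 = 2^1 · 1301, so s = 1 and d = 1301.
Base 5: x_0 = 5^1301 mod 2603 = 769. x_0 ∉ {1, 2602} and s = 1, so 5 is a Miller–Rabin witness and 2603 is composite.
Base 7: x_0 = 7^1301 mod 2603 = 942. x_0 ∉ {1, 2602} and s = 1, so 7 is a Miller–Rabin witness and 2603 is composite.
Base 834: x_0 = 834^1301 mod 2603 = 1602. x_0 ∉ {1, 2602} and s = 1, so 834 is a Miller–Rabin witness and 2603 is composite.
Base 870: x_0 = 870^1301 mod 2603 = 2149. x_0 ∉ {1, 2602} and s = 1, so 870 is a Miller–Rabin witness and 2603 is composite.
The smallest witness among the given bases is 5.

5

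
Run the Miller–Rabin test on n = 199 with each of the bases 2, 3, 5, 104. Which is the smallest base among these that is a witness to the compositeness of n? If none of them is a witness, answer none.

n − 1 = 198 = 2^1 · 99, so s = 1 and d = 99.
Base 2: x_0 = 2^99 mod 199 = 1. x_0 = 1, so 2 is not a witness.
Base 3: x_0 = 3^99 mod 199 = 198. x_0 = 198 ≡ −1, so 3 is not a witness.
Base 5: x_0 = 5^99 mod 199 = 1. x_0 = 1, so 5 is not a witness.
Base 104: x_0 = 104^99 mod 199 = 1. x_0 = 1, so 104 is not a witness.
No listed base is a witness for 199.

none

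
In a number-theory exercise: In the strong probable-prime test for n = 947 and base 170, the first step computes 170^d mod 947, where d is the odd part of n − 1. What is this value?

946

n − 1 = 946 = 2^1 · 473, so s = 1 and d = 473.
Repeated squaring mod 947: 170^1 ≡ 170, 170^2 ≡ 490, 170^4 ≡ 509, 170^8 ≡ 550, 170^16 ≡ 407, 170^32 ≡ 871, 170^64 ≡ 94, 170^128 ≡ 313, 170^256 ≡ 428.
473 = 256 + 128 + 64 + 16 + 8 + 1, so 170^473 ≡ 428·313·94·407·550·170 ≡ 946 (mod 947).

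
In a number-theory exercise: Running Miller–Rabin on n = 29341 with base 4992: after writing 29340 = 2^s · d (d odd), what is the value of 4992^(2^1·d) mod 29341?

n − 1 = 29340 = 2^2 · 7335, so s = 2 and d = 7335.
x_0 = 4992^7335 mod 29341 = 25753.
x_1 = 25753^2 mod 29341 = 22386.

22386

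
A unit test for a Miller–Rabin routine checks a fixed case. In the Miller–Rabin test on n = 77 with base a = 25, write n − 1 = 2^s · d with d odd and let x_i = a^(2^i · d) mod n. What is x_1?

n − 1 = 76 = 2^2 · 19, so s = 2 and d = 19.
x_0 = 25^19 mod 77 = 4.
x_1 = 4^2 mod 77 = 16.

16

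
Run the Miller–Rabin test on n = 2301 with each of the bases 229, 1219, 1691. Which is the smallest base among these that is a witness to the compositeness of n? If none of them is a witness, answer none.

229

n − 1 = 2300 = 2^2 · 575, so s = 2 and d = 575.
Base 229: x_0 = 229^575 mod 2301 = 1630. x_0 is neither 1 nor 2300, so continue squaring. x_1 = 1630^2 mod 2301 = 1546. Reached i = s−1 = 1 without hitting −1: 229 is a Miller–Rabin witness and 2301 is composite.
Base 1219: x_0 = 1219^575 mod 2301 = 1291. x_0 is neither 1 nor 2300, so continue squaring. x_1 = 1291^2 mod 2301 = 757. Reached i = s−1 = 1 without hitting −1: 1219 is a Miller–Rabin witness and 2301 is composite.
Base 1691: x_0 = 1691^575 mod 2301 = 170. x_0 is neither 1 nor 2300, so continue squaring. x_1 = 170^2 mod 2301 = 1288. Reached i = s−1 = 1 without hitting −1: 1691 is a Miller–Rabin witness and 2301 is composite.
The smallest witness among the given bases is 229.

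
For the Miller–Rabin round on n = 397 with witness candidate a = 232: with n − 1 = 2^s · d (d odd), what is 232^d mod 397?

334

n − 1 = 396 = 2^2 · 99, so s = 2 and d = 99.
232^99 mod 397 = 334.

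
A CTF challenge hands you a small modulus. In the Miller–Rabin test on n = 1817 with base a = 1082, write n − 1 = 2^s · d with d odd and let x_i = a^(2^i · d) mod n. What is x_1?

1082

n − 1 = 1816 = 2^3 · 227, so s = 3 and d = 227.
Repeated squaring mod 1817: 1082^1 ≡ 1082, 1082^2 ≡ 576, 1082^4 ≡ 1082, 1082^8 ≡ 576, 1082^16 ≡ 1082, 1082^32 ≡ 576, 1082^64 ≡ 1082, 1082^128 ≡ 576.
227 = 128 + 64 + 32 + 2 + 1, so 1082^227 ≡ 576·1082·576·576·1082 ≡ 576 (mod 1817).
x_0 = 576.
x_1 = 576^2 mod 1817 = 1082.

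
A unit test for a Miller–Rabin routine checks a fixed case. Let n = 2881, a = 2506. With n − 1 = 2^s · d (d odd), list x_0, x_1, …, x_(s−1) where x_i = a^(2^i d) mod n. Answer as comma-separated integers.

n − 1 = 2880 = 2^6 · 45, so s = 6 and d = 45.
x_0 = 2506^45 mod 2881 = 94.
x_1 = 94^2 mod 2881 = 193.
x_2 = 193^2 mod 2881 = 2677.
x_3 = 2677^2 mod 2881 = 1282.
x_4 = 1282^2 mod 2881 = 1354.
x_5 = 1354^2 mod 2881 = 1000.

94, 193, 2677, 1282, 1354, 1000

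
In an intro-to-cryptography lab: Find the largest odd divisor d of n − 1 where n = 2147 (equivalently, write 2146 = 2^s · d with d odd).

1073

Halving: 2146 → 1073; 1073 is odd.
So 2146 = 2^1 · 1073.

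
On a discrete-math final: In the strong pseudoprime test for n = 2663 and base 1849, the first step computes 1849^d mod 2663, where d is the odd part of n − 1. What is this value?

n − 1 = 2662 = 2^1 · 1331, so s = 1 and d = 1331.
1849^1331 mod 2663 = 1.

1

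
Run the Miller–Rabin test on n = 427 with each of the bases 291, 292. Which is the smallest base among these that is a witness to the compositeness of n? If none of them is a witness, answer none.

none

n − 1 = 426 = 2^1 · 213, so s = 1 and d = 213.
Base 291: x_0 = 291^213 mod 427 = 1. x_0 = 1, so 291 is not a witness.
Base 292: x_0 = 292^213 mod 427 = 426. x_0 = 426 ≡ −1, so 292 is not a witness.
No listed base is a witness for 427.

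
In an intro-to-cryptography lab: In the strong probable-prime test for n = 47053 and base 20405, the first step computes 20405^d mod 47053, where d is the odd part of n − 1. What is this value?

9597

n − 1 = 47052 = 2^2 · 11763, so s = 2 and d = 11763.
Repeated squaring mod 47053: 20405^1 ≡ 20405, 20405^2 ≡ 39081, 20405^4 ≡ 31234, 20405^8 ≡ 12907, 20405^16 ≡ 23029, 20405^32 ≡ 478, 20405^64 ≡ 40272, 20405^128 ≡ 11180, 20405^256 ≡ 19632, 20405^512 ≡ 4301, 20405^1024 ≡ 6772, 20405^2048 ≡ 30362, 20405^4096 ≡ 35721, 20405^8192 ≡ 6587.
11763 = 8192 + 2048 + 1024 + 256 + 128 + 64 + 32 + 16 + 2 + 1, so 20405^11763 ≡ 6587·30362·6772·19632·11180·40272·478·23029·39081·20405 ≡ 9597 (mod 47053).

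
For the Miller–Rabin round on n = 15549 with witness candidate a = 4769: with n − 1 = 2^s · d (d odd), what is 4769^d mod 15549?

2771

n − 1 = 15548 = 2^2 · 3887, so s = 2 and d = 3887.
4769^3887 mod 15549 = 2771.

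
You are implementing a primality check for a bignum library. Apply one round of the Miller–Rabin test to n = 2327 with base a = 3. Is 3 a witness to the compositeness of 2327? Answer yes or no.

n − 1 = 2326 = 2^1 · 1163, so s = 1 and d = 1163.
x_0 = 3^1163 mod 2327 = 1803.
x_0 ∉ {1, 2326} and s = 1, so 3 is a Miller–Rabin witness and 2327 is composite.

yes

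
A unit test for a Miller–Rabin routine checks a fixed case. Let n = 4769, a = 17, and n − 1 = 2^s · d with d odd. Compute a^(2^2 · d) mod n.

2075

n − 1 = 4768 = 2^5 · 149, so s = 5 and d = 149.
x_0 = 17^149 mod 4769 = 4091.
x_1 = 4091^2 mod 4769 = 1860.
x_2 = 1860^2 mod 4769 = 2075.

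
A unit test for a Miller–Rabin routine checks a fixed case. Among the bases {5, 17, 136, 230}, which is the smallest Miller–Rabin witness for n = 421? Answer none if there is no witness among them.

none

n − 1 = 420 = 2^2 · 105, so s = 2 and d = 105.
Base 5: x_0 = 5^105 mod 421 = 420. x_0 = 420 ≡ −1, so 5 is not a witness.
Base 17: x_0 = 17^105 mod 421 = 420. x_0 = 420 ≡ −1, so 17 is not a witness.
Base 136: x_0 = 136^105 mod 421 = 29. x_0 is neither 1 nor 420, so continue squaring. x_1 = 29^2 mod 421 = 420. x_1 ≡ −1, so 136 is not a witness.
Base 230: x_0 = 230^105 mod 421 = 420. x_0 = 420 ≡ −1, so 230 is not a witness.
No listed base is a witness for 421.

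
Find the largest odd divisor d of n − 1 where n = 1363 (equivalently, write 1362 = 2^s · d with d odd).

Halving: 1362 → 681; 681 is odd.
So 1362 = 2^1 · 681.

681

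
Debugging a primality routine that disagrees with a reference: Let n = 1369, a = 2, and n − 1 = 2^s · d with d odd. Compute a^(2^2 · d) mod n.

704

n − 1 = 1368 = 2^3 · 171, so s = 3 and d = 171.
x_0 = 2^171 mod 1369 = 487.
x_1 = 487^2 mod 1369 = 332.
x_2 = 332^2 mod 1369 = 704.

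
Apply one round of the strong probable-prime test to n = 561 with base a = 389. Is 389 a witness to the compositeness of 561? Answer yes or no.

yes

n − 1 = 560 = 2^4 · 35, so s = 4 and d = 35.
x_0 = 389^35 mod 561 = 485.
x_0 is neither 1 nor 560, so continue squaring.
x_1 = 485^2 mod 561 = 166.
x_2 = 166^2 mod 561 = 67.
x_3 = 67^2 mod 561 = 1.
x_3 = 1 but x_2 ≠ ±1, a nontrivial square root of 1 — 389 is a witness and 561 is composite.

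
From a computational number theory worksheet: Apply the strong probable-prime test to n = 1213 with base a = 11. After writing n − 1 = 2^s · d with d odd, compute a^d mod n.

n − 1 = 1212 = 2^2 · 303, so s = 2 and d = 303.
Repeated squaring mod 1213: 11^1 ≡ 11, 11^2 ≡ 121, 11^4 ≡ 85, 11^8 ≡ 1160, 11^16 ≡ 383, 11^32 ≡ 1129, 11^64 ≡ 991, 11^128 ≡ 764, 11^256 ≡ 243.
303 = 256 + 32 + 8 + 4 + 2 + 1, so 11^303 ≡ 243·1129·1160·85·121·11 ≡ 1212 (mod 1213).

1212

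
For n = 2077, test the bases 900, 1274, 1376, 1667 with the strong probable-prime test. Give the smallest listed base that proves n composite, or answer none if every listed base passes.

n − 1 = 2076 = 2^2 · 519, so s = 2 and d = 519.
Base 900: x_0 = 900^519 mod 2077 = 1. x_0 = 1, so 900 is not a witness.
Base 1274: x_0 = 1274^519 mod 2077 = 1207. x_0 is neither 1 nor 2076, so continue squaring. x_1 = 1207^2 mod 2077 = 872. Reached i = s−1 = 1 without hitting −1: 1274 is a Miller–Rabin witness and 2077 is composite.
Base 1376: x_0 = 1376^519 mod 2077 = 1069. x_0 is neither 1 nor 2076, so continue squaring. x_1 = 1069^2 mod 2077 = 411. Reached i = s−1 = 1 without hitting −1: 1376 is a Miller–Rabin witness and 2077 is composite.
Base 1667: x_0 = 1667^519 mod 2077 = 2007. x_0 is neither 1 nor 2076, so continue squaring. x_1 = 2007^2 mod 2077 = 746. Reached i = s−1 = 1 without hitting −1: 1667 is a Miller–Rabin witness and 2077 is composite.
The smallest witness among the given bases is 1274.

1274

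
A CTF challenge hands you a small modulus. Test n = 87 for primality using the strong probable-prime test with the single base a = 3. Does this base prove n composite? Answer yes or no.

n − 1 = 86 = 2^1 · 43, so s = 1 and d = 43.
x_0 = 3^43 mod 87 = 84.
x_0 ∉ {1, 86} and s = 1, so 3 is a Miller–Rabin witness and 87 is composite.

yes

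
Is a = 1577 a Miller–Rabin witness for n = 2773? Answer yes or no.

yes

n − 1 = 2772 = 2^2 · 693, so s = 2 and d = 693.
x_0 = 1577^693 mod 2773 = 92.
x_0 is neither 1 nor 2772, so continue squaring.
x_1 = 92^2 mod 2773 = 145.
Reached i = s−1 = 1 without hitting −1: 1577 is a Miller–Rabin witness and 2773 is composite.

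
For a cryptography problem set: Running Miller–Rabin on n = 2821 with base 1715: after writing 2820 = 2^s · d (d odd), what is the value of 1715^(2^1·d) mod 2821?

n − 1 = 2820 = 2^2 · 705, so s = 2 and d = 705.
x_0 = 1715^705 mod 2821 = 714.
x_1 = 714^2 mod 2821 = 2016.

2016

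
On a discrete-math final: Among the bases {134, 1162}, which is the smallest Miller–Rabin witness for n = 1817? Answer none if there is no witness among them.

n − 1 = 1816 = 2^3 · 227, so s = 3 and d = 227.
Base 134: x_0 = 134^227 mod 1817 = 1050. x_0 is neither 1 nor 1816, so continue squaring. x_1 = 1050^2 mod 1817 = 1398. x_2 = 1398^2 mod 1817 = 1129. Reached i = s−1 = 2 without hitting −1: 134 is a Miller–Rabin witness and 1817 is composite.
Base 1162: x_0 = 1162^227 mod 1817 = 1051. x_0 is neither 1 nor 1816, so continue squaring. x_1 = 1051^2 mod 1817 = 1682. x_2 = 1682^2 mod 1817 = 55. Reached i = s−1 = 2 without hitting −1: 1162 is a Miller–Rabin witness and 1817 is composite.
The smallest witness among the given bases is 134.

134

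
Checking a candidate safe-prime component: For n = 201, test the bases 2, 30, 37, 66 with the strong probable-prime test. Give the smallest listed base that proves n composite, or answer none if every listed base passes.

n − 1 = 200 = 2^3 · 25, so s = 3 and d = 25.
Base 2: x_0 = 2^25 mod 201 = 95. x_0 is neither 1 nor 200, so continue squaring. x_1 = 95^2 mod 201 = 181. x_2 = 181^2 mod 201 = 199. Reached i = s−1 = 2 without hitting −1: 2 is a Miller–Rabin witness and 201 is composite.
Base 30: x_0 = 30^25 mod 201 = 30. x_0 is neither 1 nor 200, so continue squaring. x_1 = 30^2 mod 201 = 96. x_2 = 96^2 mod 201 = 171. Reached i = s−1 = 2 without hitting −1: 30 is a Miller–Rabin witness and 201 is composite.
Base 37: x_0 = 37^25 mod 201 = 37. x_0 is neither 1 nor 200, so continue squaring. x_1 = 37^2 mod 201 = 163. x_2 = 163^2 mod 201 = 37. Reached i = s−1 = 2 without hitting −1: 37 is a Miller–Rabin witness and 201 is composite.
Base 66: x_0 = 66^25 mod 201 = 66. x_0 is neither 1 nor 200, so continue squaring. x_1 = 66^2 mod 201 = 135. x_2 = 135^2 mod 201 = 135. Reached i = s−1 = 2 without hitting −1: 66 is a Miller–Rabin witness and 201 is composite.
The smallest witness among the given bases is 2.

2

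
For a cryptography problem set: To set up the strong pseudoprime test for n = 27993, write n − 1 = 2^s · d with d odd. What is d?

3499

Halving: 27992 → 13996 → 6998 → 3499; 3499 is odd.
So 27992 = 2^3 · 3499.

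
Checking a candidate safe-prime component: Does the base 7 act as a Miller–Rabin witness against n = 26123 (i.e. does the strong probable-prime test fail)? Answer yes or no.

n − 1 = 26122 = 2^1 · 13061, so s = 1 and d = 13061.
Repeated squaring mod 26123: 7^1 ≡ 7, 7^2 ≡ 49, 7^4 ≡ 2401, 7^8 ≡ 17741, 7^16 ≡ 13177, 7^32 ≡ 19871, 7^64 ≡ 7496, 7^128 ≡ 25566, 7^256 ≡ 22896, 7^512 ≡ 16575, 7^1024 ≡ 21157, 7^2048 ≡ 1044, 7^4096 ≡ 18893, 7^8192 ≡ 777.
13061 = 8192 + 4096 + 512 + 256 + 4 + 1, so 7^13061 ≡ 777·18893·16575·22896·2401·7 ≡ 3789 (mod 26123).
x_0 = 7^13061 mod 26123 = 3789.
x_0 ∉ {1, 26122} and s = 1, so 7 is a Miller–Rabin witness and 26123 is composite.

yes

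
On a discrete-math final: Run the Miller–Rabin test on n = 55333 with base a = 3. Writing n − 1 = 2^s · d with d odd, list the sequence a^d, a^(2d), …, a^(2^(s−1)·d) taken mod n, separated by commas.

n − 1 = 55332 = 2^2 · 13833, so s = 2 and d = 13833.
x_0 = 3^13833 mod 55333 = 55332.
x_1 = 55332^2 mod 55333 = 1.

55332, 1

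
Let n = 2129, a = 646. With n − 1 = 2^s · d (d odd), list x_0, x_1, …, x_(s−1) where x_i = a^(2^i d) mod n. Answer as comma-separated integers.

n − 1 = 2128 = 2^4 · 133, so s = 4 and d = 133.
x_0 = 646^133 mod 2129 = 846.
x_1 = 846^2 mod 2129 = 372.
x_2 = 372^2 mod 2129 = 2128.
x_3 = 2128^2 mod 2129 = 1.

846, 372, 2128, 1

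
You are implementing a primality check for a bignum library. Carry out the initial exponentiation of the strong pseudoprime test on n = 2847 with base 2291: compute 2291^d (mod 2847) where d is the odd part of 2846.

2018

n − 1 = 2846 = 2^1 · 1423, so s = 1 and d = 1423.
By repeated squaring, 2291^1423 ≡ 2018 (mod 2847).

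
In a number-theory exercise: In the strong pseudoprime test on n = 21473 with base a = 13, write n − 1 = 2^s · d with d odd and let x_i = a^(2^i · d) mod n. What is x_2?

n − 1 = 21472 = 2^5 · 671, so s = 5 and d = 671.
x_0 = 13^671 mod 21473 = 13723.
x_1 = 13723^2 mod 21473 = 2519.
x_2 = 2519^2 mod 21473 = 10826.

10826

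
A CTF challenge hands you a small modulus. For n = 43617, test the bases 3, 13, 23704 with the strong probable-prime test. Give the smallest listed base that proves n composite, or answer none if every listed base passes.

3

n − 1 = 43616 = 2^5 · 1363, so s = 5 and d = 1363.
Base 3: x_0 = 3^1363 mod 43617 = 8487. x_0 is neither 1 nor 43616, so continue squaring. x_1 = 8487^2 mod 43617 = 17502. x_2 = 17502^2 mod 43617 = 41430. x_3 = 41430^2 mod 43617 = 28716. x_4 = 28716^2 mod 43617 = 29271. Reached i = s−1 = 4 without hitting −1: 3 is a Miller–Rabin witness and 43617 is composite.
Base 13: x_0 = 13^1363 mod 43617 = 31786. x_0 is neither 1 nor 43616, so continue squaring. x_1 = 31786^2 mod 43617 = 5608. x_2 = 5608^2 mod 43617 = 1807. x_3 = 1807^2 mod 43617 = 37591. x_4 = 37591^2 mod 43617 = 23332. Reached i = s−1 = 4 without hitting −1: 13 is a Miller–Rabin witness and 43617 is composite.
Base 23704: x_0 = 23704^1363 mod 43617 = 13309. x_0 is neither 1 nor 43616, so continue squaring. x_1 = 13309^2 mod 43617 = 844. x_2 = 844^2 mod 43617 = 14464. x_3 = 14464^2 mod 43617 = 20164. x_4 = 20164^2 mod 43617 = 32839. Reached i = s−1 = 4 without hitting −1: 23704 is a Miller–Rabin witness and 43617 is composite.
The smallest witness among the given bases is 3.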